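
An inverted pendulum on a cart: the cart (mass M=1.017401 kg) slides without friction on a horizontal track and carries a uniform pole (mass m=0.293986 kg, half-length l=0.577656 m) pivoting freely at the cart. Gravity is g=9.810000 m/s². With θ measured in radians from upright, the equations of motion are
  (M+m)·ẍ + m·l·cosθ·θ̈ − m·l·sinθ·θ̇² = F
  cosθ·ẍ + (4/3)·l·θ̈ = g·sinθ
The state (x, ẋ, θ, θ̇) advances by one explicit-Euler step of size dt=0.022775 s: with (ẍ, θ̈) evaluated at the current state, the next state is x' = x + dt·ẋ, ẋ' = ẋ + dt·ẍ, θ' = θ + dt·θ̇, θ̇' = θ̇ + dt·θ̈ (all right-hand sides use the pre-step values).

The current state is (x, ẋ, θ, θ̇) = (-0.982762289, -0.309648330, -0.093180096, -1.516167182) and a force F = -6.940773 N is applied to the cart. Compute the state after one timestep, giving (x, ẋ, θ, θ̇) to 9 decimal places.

(-0.989814530, -0.450880686, -0.127710804, -1.360584233)

sinθ=-0.093045315, cosθ=0.995661875
temp = (F + m·l·θ̇²·sinθ)/(M+m) = (-6.940773 + -0.036323244)/1.311387 = -5.320394547
θ̈ = (g·sinθ − cosθ·temp)/(l·(4/3 − m·cos²θ/(M+m))) = 6.831304032
ẍ = temp − m·l·θ̈·cosθ/(M+m) = -6.201201139
Euler: x'=-0.982762289+0.022775·-0.309648330=-0.989814530, ẋ'=-0.309648330+0.022775·-6.201201139=-0.450880686
       θ'=-0.093180096+0.022775·-1.516167182=-0.127710804, θ̇'=-1.516167182+0.022775·6.831304032=-1.360584233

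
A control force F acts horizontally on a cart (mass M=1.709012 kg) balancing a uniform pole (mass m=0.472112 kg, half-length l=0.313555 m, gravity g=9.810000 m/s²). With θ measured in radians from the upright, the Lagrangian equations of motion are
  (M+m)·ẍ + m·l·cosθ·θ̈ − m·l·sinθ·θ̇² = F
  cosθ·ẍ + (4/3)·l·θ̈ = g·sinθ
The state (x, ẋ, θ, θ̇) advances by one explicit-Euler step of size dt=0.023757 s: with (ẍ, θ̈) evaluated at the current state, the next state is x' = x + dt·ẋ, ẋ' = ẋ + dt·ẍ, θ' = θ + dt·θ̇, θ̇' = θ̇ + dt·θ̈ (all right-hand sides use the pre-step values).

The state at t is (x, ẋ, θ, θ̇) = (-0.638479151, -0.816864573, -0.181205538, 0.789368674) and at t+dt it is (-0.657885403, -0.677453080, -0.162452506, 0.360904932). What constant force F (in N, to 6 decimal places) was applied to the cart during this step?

ẍ = (ẋ'−ẋ)/dt = (-0.677453080−-0.816864573)/0.023757 = 5.868228
θ̈ = (θ̇'−θ̇)/dt = (0.360904932−0.789368674)/0.023757 = -18.035263
sinθ=-0.180216, cosθ=0.983627
F = (M+m)·ẍ + m·l·cosθ·θ̈ − m·l·sinθ·θ̇² = 12.799333 + -2.626103 − -0.016623 = 10.189853

F = 10.189853 N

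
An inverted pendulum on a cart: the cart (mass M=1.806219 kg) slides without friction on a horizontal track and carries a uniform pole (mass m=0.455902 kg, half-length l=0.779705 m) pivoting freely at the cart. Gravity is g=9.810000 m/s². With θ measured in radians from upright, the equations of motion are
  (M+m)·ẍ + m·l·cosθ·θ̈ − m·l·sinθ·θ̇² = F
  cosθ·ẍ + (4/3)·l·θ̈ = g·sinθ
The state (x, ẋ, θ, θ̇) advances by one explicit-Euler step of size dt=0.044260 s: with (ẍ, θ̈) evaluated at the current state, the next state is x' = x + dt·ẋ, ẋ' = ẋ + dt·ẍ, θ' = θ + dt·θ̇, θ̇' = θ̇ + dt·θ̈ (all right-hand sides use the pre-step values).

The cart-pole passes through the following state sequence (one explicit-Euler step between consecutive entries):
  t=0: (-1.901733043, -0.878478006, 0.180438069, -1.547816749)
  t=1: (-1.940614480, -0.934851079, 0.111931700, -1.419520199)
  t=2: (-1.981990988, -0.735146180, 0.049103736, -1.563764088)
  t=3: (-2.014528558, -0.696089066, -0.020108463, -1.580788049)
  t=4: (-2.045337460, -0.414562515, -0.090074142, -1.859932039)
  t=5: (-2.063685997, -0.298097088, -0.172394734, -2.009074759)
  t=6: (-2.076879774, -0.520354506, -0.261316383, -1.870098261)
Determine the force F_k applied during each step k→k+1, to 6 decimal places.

step 0→1:
  ẍ = (ẋ'−ẋ)/dt = (-0.934851079−-0.878478006)/0.044260 = -1.273680
  θ̈ = (θ̇'−θ̇)/dt = (-1.419520199−-1.547816749)/0.044260 = 2.898702
  sinθ=0.179461, cosθ=0.983765
  F = (M+m)·ẍ + m·l·cosθ·θ̈ − m·l·sinθ·θ̇² = -2.881218 + 1.013671 − 0.152830 = -2.020378
step 1→2:
  ẍ = (ẋ'−ẋ)/dt = (-0.735146180−-0.934851079)/0.044260 = 4.512085
  θ̈ = (θ̇'−θ̇)/dt = (-1.563764088−-1.419520199)/0.044260 = -3.259012
  sinθ=0.111698, cosθ=0.993742
  F = (M+m)·ẍ + m·l·cosθ·θ̈ − m·l·sinθ·θ̇² = 10.206883 + -1.151229 − 0.080008 = 8.975647
step 2→3:
  ẍ = (ẋ'−ẋ)/dt = (-0.696089066−-0.735146180)/0.044260 = 0.882447
  θ̈ = (θ̇'−θ̇)/dt = (-1.580788049−-1.563764088)/0.044260 = -0.384635
  sinθ=0.049084, cosθ=0.998795
  F = (M+m)·ẍ + m·l·cosθ·θ̈ − m·l·sinθ·θ̇² = 1.996202 + -0.136561 − 0.042666 = 1.816975
step 3→4:
  ẍ = (ẋ'−ẋ)/dt = (-0.414562515−-0.696089066)/0.044260 = 6.360744
  θ̈ = (θ̇'−θ̇)/dt = (-1.859932039−-1.580788049)/0.044260 = -6.306913
  sinθ=-0.020107, cosθ=0.999798
  F = (M+m)·ẍ + m·l·cosθ·θ̈ − m·l·sinθ·θ̇² = 14.388774 + -2.241459 − -0.017861 = 12.165175
step 4→5:
  ẍ = (ẋ'−ẋ)/dt = (-0.298097088−-0.414562515)/0.044260 = 2.631392
  θ̈ = (θ̇'−θ̇)/dt = (-2.009074759−-1.859932039)/0.044260 = -3.369695
  sinθ=-0.089952, cosθ=0.995946
  F = (M+m)·ẍ + m·l·cosθ·θ̈ − m·l·sinθ·θ̇² = 5.952528 + -1.192967 − -0.110614 = 4.870175
step 5→6:
  ẍ = (ẋ'−ẋ)/dt = (-0.520354506−-0.298097088)/0.044260 = -5.021632
  θ̈ = (θ̇'−θ̇)/dt = (-1.870098261−-2.009074759)/0.044260 = 3.140002
  sinθ=-0.171542, cosθ=0.985177
  F = (M+m)·ẍ + m·l·cosθ·θ̈ − m·l·sinθ·θ̇² = -11.359538 + 1.099628 − -0.246130 = -10.013780

F_0 = -2.020378 N
F_1 = 8.975647 N
F_2 = 1.816975 N
F_3 = 12.165175 N
F_4 = 4.870175 N
F_5 = -10.013780 N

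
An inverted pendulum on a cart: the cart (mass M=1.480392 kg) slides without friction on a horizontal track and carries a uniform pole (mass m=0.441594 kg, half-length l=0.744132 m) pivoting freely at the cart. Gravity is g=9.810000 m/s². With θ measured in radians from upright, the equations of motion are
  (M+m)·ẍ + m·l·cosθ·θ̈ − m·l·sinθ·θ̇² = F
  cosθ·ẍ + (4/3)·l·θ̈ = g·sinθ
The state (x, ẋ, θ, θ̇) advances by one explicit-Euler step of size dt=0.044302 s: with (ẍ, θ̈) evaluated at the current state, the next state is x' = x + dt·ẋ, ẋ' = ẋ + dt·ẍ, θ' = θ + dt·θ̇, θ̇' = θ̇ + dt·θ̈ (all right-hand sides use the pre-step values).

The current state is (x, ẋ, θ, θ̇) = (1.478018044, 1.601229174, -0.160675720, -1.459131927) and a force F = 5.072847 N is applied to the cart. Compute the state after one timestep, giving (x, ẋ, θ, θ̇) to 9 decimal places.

sinθ=-0.159985259, cosθ=0.987119404
temp = (F + m·l·θ̇²·sinθ)/(M+m) = (5.072847 + -0.111928900)/1.921986 = 2.581141642
θ̈ = (g·sinθ − cosθ·temp)/(l·(4/3 − m·cos²θ/(M+m))) = -4.987216328
ẍ = temp − m·l·θ̈·cosθ/(M+m) = 3.422829032
Euler: x'=1.478018044+0.044302·1.601229174=1.548955699, ẋ'=1.601229174+0.044302·3.422829032=1.752867346
       θ'=-0.160675720+0.044302·-1.459131927=-0.225318183, θ̇'=-1.459131927+0.044302·-4.987216328=-1.680075585

(1.548955699, 1.752867346, -0.225318183, -1.680075585)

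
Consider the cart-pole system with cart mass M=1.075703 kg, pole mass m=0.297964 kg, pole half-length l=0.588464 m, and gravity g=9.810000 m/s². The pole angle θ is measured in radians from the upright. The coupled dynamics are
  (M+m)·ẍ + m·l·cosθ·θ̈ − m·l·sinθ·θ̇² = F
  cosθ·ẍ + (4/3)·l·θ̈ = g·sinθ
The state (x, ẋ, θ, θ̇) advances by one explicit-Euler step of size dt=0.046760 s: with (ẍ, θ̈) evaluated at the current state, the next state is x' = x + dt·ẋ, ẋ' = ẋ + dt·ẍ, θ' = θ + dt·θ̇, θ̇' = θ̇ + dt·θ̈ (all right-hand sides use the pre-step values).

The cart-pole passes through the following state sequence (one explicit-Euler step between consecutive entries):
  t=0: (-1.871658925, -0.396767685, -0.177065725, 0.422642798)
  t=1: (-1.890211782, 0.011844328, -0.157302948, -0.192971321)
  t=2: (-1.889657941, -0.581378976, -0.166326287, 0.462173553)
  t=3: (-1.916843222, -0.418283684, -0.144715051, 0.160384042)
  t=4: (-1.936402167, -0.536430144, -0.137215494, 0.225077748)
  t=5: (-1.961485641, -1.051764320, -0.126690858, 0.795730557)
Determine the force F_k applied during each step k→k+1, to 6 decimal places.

step 0→1:
  ẍ = (ẋ'−ẋ)/dt = (0.011844328−-0.396767685)/0.046760 = 8.738495
  θ̈ = (θ̇'−θ̇)/dt = (-0.192971321−0.422642798)/0.046760 = -13.165400
  sinθ=-0.176142, cosθ=0.984365
  F = (M+m)·ẍ + m·l·cosθ·θ̈ − m·l·sinθ·θ̇² = 12.003782 + -2.272343 − -0.005517 = 9.736956
step 1→2:
  ẍ = (ẋ'−ẋ)/dt = (-0.581378976−0.011844328)/0.046760 = -12.686555
  θ̈ = (θ̇'−θ̇)/dt = (0.462173553−-0.192971321)/0.046760 = 14.010797
  sinθ=-0.156655, cosθ=0.987653
  F = (M+m)·ẍ + m·l·cosθ·θ̈ − m·l·sinθ·θ̇² = -17.427102 + 2.426337 − -0.001023 = -14.999742
step 2→3:
  ẍ = (ẋ'−ẋ)/dt = (-0.418283684−-0.581378976)/0.046760 = 3.487923
  θ̈ = (θ̇'−θ̇)/dt = (0.160384042−0.462173553)/0.046760 = -6.454010
  sinθ=-0.165560, cosθ=0.986200
  F = (M+m)·ẍ + m·l·cosθ·θ̈ − m·l·sinθ·θ̇² = 4.791245 + -1.116036 − -0.006201 = 3.681410
step 3→4:
  ẍ = (ẋ'−ẋ)/dt = (-0.536430144−-0.418283684)/0.046760 = -2.526657
  θ̈ = (θ̇'−θ̇)/dt = (0.225077748−0.160384042)/0.046760 = 1.383527
  sinθ=-0.144210, cosθ=0.989547
  F = (M+m)·ẍ + m·l·cosθ·θ̈ − m·l·sinθ·θ̇² = -3.470785 + 0.240053 − -0.000650 = -3.230081
step 4→5:
  ẍ = (ẋ'−ẋ)/dt = (-1.051764320−-0.536430144)/0.046760 = -11.020834
  θ̈ = (θ̇'−θ̇)/dt = (0.795730557−0.225077748)/0.046760 = 12.203867
  sinθ=-0.136785, cosθ=0.990601
  F = (M+m)·ẍ + m·l·cosθ·θ̈ − m·l·sinθ·θ̇² = -15.138955 + 2.119726 − -0.001215 = -13.018014

F_0 = 9.736956 N
F_1 = -14.999742 N
F_2 = 3.681410 N
F_3 = -3.230081 N
F_4 = -13.018014 N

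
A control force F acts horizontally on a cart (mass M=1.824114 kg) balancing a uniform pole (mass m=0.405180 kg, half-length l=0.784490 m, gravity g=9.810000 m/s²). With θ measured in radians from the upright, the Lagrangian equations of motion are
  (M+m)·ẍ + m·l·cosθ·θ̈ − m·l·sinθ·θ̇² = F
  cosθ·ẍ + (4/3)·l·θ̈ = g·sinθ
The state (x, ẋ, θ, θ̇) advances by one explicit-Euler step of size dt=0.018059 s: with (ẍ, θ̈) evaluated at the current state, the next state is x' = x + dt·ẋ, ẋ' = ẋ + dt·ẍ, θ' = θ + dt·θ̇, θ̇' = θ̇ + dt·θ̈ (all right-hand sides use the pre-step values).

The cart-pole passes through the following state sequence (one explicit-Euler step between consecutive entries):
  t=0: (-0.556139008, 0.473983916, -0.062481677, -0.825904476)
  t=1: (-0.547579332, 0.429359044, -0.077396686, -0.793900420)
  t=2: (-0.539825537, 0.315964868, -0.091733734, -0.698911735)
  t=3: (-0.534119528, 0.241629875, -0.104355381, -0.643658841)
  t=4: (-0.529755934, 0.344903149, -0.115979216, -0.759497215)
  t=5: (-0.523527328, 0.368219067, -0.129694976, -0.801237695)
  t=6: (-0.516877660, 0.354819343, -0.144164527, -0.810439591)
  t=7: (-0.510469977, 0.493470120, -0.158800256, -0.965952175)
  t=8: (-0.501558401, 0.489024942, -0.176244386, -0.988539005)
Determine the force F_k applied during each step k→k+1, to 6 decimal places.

step 0→1:
  ẍ = (ẋ'−ẋ)/dt = (0.429359044−0.473983916)/0.018059 = -2.471060
  θ̈ = (θ̇'−θ̇)/dt = (-0.793900420−-0.825904476)/0.018059 = 1.772194
  sinθ=-0.062441, cosθ=0.998049
  F = (M+m)·ẍ + m·l·cosθ·θ̈ − m·l·sinθ·θ̇² = -5.508719 + 0.562210 − -0.013538 = -4.932971
step 1→2:
  ẍ = (ẋ'−ẋ)/dt = (0.315964868−0.429359044)/0.018059 = -6.279095
  θ̈ = (θ̇'−θ̇)/dt = (-0.698911735−-0.793900420)/0.018059 = 5.259908
  sinθ=-0.077319, cosθ=0.997006
  F = (M+m)·ẍ + m·l·cosθ·θ̈ − m·l·sinθ·θ̇² = -13.997949 + 1.666908 − -0.015490 = -12.315551
step 2→3:
  ẍ = (ẋ'−ẋ)/dt = (0.241629875−0.315964868)/0.018059 = -4.116230
  θ̈ = (θ̇'−θ̇)/dt = (-0.643658841−-0.698911735)/0.018059 = 3.059577
  sinθ=-0.091605, cosθ=0.995795
  F = (M+m)·ẍ + m·l·cosθ·θ̈ − m·l·sinθ·θ̇² = -9.176286 + 0.968427 − -0.014223 = -8.193636
step 3→4:
  ẍ = (ẋ'−ẋ)/dt = (0.344903149−0.241629875)/0.018059 = 5.718660
  θ̈ = (θ̇'−θ̇)/dt = (-0.759497215−-0.643658841)/0.018059 = -6.414440
  sinθ=-0.104166, cosθ=0.994560
  F = (M+m)·ẍ + m·l·cosθ·θ̈ − m·l·sinθ·θ̇² = 12.748574 + -2.027800 − -0.013717 = 10.734491
step 4→5:
  ẍ = (ẋ'−ẋ)/dt = (0.368219067−0.344903149)/0.018059 = 1.291097
  θ̈ = (θ̇'−θ̇)/dt = (-0.801237695−-0.759497215)/0.018059 = -2.311340
  sinθ=-0.115719, cosθ=0.993282
  F = (M+m)·ẍ + m·l·cosθ·θ̈ − m·l·sinθ·θ̇² = 2.878234 + -0.729746 − -0.021217 = 2.169706
step 5→6:
  ẍ = (ẋ'−ẋ)/dt = (0.354819343−0.368219067)/0.018059 = -0.741997
  θ̈ = (θ̇'−θ̇)/dt = (-0.810439591−-0.801237695)/0.018059 = -0.509546
  sinθ=-0.129332, cosθ=0.991601
  F = (M+m)·ẍ + m·l·cosθ·θ̈ − m·l·sinθ·θ̇² = -1.654130 + -0.160604 − -0.026391 = -1.788342
step 6→7:
  ẍ = (ẋ'−ẋ)/dt = (0.493470120−0.354819343)/0.018059 = 7.677655
  θ̈ = (θ̇'−θ̇)/dt = (-0.965952175−-0.810439591)/0.018059 = -8.611362
  sinθ=-0.143666, cosθ=0.989626
  F = (M+m)·ẍ + m·l·cosθ·θ̈ − m·l·sinθ·θ̇² = 17.115751 + -2.708810 − -0.029994 = 14.436935
step 7→8:
  ẍ = (ẋ'−ẋ)/dt = (0.489024942−0.493470120)/0.018059 = -0.246148
  θ̈ = (θ̇'−θ̇)/dt = (-0.988539005−-0.965952175)/0.018059 = -1.250724
  sinθ=-0.158134, cosθ=0.987418
  F = (M+m)·ẍ + m·l·cosθ·θ̈ − m·l·sinθ·θ̇² = -0.548735 + -0.392553 − -0.046900 = -0.894388

F_0 = -4.932971 N
F_1 = -12.315551 N
F_2 = -8.193636 N
F_3 = 10.734491 N
F_4 = 2.169706 N
F_5 = -1.788342 N
F_6 = 14.436935 N
F_7 = -0.894388 N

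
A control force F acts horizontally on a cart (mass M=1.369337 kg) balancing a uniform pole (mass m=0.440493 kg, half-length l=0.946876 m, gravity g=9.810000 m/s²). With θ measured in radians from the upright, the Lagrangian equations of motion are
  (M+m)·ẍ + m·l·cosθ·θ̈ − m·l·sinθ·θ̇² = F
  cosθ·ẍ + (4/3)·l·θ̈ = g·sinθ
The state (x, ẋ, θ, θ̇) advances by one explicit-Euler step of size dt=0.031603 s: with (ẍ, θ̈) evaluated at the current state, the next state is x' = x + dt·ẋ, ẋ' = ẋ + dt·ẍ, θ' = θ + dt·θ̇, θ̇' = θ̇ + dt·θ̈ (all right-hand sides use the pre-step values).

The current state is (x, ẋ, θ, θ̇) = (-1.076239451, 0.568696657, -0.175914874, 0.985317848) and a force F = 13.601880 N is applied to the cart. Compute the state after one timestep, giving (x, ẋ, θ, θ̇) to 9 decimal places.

(-1.058266931, 0.867619338, -0.144775874, 0.709225791)

sinθ=-0.175008965, cosθ=0.984566840
temp = (F + m·l·θ̇²·sinθ)/(M+m) = (13.601880 + -0.070867174)/1.809830 = 7.476399897
θ̈ = (g·sinθ − cosθ·temp)/(l·(4/3 − m·cos²θ/(M+m))) = -8.736261006
ẍ = temp − m·l·θ̈·cosθ/(M+m) = 9.458680551
Euler: x'=-1.076239451+0.031603·0.568696657=-1.058266931, ẋ'=0.568696657+0.031603·9.458680551=0.867619338
       θ'=-0.175914874+0.031603·0.985317848=-0.144775874, θ̇'=0.985317848+0.031603·-8.736261006=0.709225791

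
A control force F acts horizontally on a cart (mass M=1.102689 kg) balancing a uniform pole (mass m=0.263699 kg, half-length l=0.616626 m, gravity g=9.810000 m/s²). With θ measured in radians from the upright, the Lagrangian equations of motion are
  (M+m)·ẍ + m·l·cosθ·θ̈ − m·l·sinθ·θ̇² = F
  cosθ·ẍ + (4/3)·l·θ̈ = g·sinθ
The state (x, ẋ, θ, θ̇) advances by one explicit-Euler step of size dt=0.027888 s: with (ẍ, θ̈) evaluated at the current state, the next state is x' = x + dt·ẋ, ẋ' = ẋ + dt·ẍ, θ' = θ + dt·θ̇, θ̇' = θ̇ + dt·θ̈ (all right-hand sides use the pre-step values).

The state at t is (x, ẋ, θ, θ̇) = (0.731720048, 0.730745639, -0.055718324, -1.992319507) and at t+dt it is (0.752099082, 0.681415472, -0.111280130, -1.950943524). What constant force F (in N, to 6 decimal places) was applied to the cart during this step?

ẍ = (ẋ'−ẋ)/dt = (0.681415472−0.730745639)/0.027888 = -1.768867
θ̈ = (θ̇'−θ̇)/dt = (-1.950943524−-1.992319507)/0.027888 = 1.483648
sinθ=-0.055689, cosθ=0.998448
F = (M+m)·ẍ + m·l·cosθ·θ̈ − m·l·sinθ·θ̇² = -2.416959 + 0.240872 − -0.035944 = -2.140143

F = -2.140143 N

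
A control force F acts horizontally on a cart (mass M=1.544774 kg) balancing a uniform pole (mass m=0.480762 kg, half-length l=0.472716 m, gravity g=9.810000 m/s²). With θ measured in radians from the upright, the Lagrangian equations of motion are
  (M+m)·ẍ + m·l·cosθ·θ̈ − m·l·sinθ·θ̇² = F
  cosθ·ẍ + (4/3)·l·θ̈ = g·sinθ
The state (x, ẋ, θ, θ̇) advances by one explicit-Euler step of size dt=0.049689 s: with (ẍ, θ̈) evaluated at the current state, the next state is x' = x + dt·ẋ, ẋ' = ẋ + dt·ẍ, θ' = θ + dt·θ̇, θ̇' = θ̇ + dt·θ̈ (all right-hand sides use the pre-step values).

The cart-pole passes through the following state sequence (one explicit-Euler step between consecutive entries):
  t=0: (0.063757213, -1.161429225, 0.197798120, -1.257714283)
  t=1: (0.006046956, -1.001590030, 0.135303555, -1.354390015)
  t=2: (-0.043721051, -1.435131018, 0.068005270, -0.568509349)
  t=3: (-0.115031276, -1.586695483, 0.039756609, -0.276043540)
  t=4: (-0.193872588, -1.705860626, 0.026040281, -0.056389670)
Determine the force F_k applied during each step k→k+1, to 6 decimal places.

F_0 = 6.011537 N
F_1 = -14.167666 N
F_2 = -4.848840 N
F_3 = -3.854526 N

step 0→1:
  ẍ = (ẋ'−ẋ)/dt = (-1.001590030−-1.161429225)/0.049689 = 3.216792
  θ̈ = (θ̇'−θ̇)/dt = (-1.354390015−-1.257714283)/0.049689 = -1.945616
  sinθ=0.196511, cosθ=0.980502
  F = (M+m)·ẍ + m·l·cosθ·θ̈ − m·l·sinθ·θ̇² = 6.515729 + -0.433547 − 0.070645 = 6.011537
step 1→2:
  ẍ = (ẋ'−ẋ)/dt = (-1.435131018−-1.001590030)/0.049689 = -8.725090
  θ̈ = (θ̇'−θ̇)/dt = (-0.568509349−-1.354390015)/0.049689 = 15.815989
  sinθ=0.134891, cosθ=0.990860
  F = (M+m)·ẍ + m·l·cosθ·θ̈ − m·l·sinθ·θ̇² = -17.672984 + 3.561552 − 0.056234 = -14.167666
step 2→3:
  ẍ = (ẋ'−ẋ)/dt = (-1.586695483−-1.435131018)/0.049689 = -3.050262
  θ̈ = (θ̇'−θ̇)/dt = (-0.276043540−-0.568509349)/0.049689 = 5.885927
  sinθ=0.067953, cosθ=0.997689
  F = (M+m)·ẍ + m·l·cosθ·θ̈ − m·l·sinθ·θ̇² = -6.178415 + 1.334567 − 0.004991 = -4.848840
step 3→4:
  ẍ = (ẋ'−ẋ)/dt = (-1.705860626−-1.586695483)/0.049689 = -2.398220
  θ̈ = (θ̇'−θ̇)/dt = (-0.056389670−-0.276043540)/0.049689 = 4.420573
  sinθ=0.039746, cosθ=0.999210
  F = (M+m)·ẍ + m·l·cosθ·θ̈ − m·l·sinθ·θ̇² = -4.857681 + 1.003843 − 0.000688 = -3.854526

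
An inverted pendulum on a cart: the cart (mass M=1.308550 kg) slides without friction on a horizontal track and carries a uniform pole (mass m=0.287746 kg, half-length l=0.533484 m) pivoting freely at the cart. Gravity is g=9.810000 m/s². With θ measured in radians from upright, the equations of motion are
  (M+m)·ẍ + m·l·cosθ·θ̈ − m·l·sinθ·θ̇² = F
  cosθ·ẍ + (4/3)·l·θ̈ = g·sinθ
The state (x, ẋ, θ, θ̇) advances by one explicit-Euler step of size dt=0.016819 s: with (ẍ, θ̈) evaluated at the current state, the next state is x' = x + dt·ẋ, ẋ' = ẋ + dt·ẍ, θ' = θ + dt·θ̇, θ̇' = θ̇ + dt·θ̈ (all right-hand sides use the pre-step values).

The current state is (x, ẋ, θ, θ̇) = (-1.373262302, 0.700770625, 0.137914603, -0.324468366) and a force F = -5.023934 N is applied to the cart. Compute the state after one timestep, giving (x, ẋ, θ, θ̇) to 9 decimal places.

sinθ=0.137477819, cosθ=0.990504846
temp = (F + m·l·θ̇²·sinθ)/(M+m) = (-5.023934 + 0.002221816)/1.596296 = -3.145852764
θ̈ = (g·sinθ − cosθ·temp)/(l·(4/3 − m·cos²θ/(M+m))) = 7.236461645
ẍ = temp − m·l·θ̈·cosθ/(M+m) = -3.835139843
Euler: x'=-1.373262302+0.016819·0.700770625=-1.361476041, ẋ'=0.700770625+0.016819·-3.835139843=0.636267408
       θ'=0.137914603+0.016819·-0.324468366=0.132457370, θ̇'=-0.324468366+0.016819·7.236461645=-0.202758318

(-1.361476041, 0.636267408, 0.132457370, -0.202758318)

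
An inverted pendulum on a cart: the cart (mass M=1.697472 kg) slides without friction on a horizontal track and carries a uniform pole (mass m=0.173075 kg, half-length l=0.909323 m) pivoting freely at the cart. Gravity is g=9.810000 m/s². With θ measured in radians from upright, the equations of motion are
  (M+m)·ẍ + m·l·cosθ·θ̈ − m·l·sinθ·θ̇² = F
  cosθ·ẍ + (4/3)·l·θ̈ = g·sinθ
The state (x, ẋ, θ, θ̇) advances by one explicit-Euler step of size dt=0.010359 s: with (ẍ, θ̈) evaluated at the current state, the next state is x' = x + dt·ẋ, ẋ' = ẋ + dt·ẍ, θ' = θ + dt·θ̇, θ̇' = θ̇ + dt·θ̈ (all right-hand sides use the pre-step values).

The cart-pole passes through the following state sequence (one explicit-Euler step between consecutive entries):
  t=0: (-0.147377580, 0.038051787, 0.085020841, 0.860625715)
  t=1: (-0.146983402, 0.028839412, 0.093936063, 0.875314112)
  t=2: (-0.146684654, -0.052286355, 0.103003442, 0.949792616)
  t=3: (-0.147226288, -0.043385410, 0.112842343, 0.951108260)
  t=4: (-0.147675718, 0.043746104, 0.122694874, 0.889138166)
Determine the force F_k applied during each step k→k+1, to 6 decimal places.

step 0→1:
  ẍ = (ẋ'−ẋ)/dt = (0.028839412−0.038051787)/0.010359 = -0.889311
  θ̈ = (θ̇'−θ̇)/dt = (0.875314112−0.860625715)/0.010359 = 1.417936
  sinθ=0.084918, cosθ=0.996388
  F = (M+m)·ẍ + m·l·cosθ·θ̈ − m·l·sinθ·θ̇² = -1.663498 + 0.222350 − 0.009899 = -1.451047
step 1→2:
  ẍ = (ẋ'−ẋ)/dt = (-0.052286355−0.028839412)/0.010359 = -7.831428
  θ̈ = (θ̇'−θ̇)/dt = (0.949792616−0.875314112)/0.010359 = 7.189739
  sinθ=0.093798, cosθ=0.995591
  F = (M+m)·ẍ + m·l·cosθ·θ̈ − m·l·sinθ·θ̇² = -14.649055 + 1.126540 − 0.011310 = -13.533825
step 2→3:
  ẍ = (ẋ'−ẋ)/dt = (-0.043385410−-0.052286355)/0.010359 = 0.859247
  θ̈ = (θ̇'−θ̇)/dt = (0.951108260−0.949792616)/0.010359 = 0.127005
  sinθ=0.102821, cosθ=0.994700
  F = (M+m)·ẍ + m·l·cosθ·θ̈ − m·l·sinθ·θ̇² = 1.607263 + 0.019882 − 0.014598 = 1.612547
step 3→4:
  ẍ = (ẋ'−ẋ)/dt = (0.043746104−-0.043385410)/0.010359 = 8.411190
  θ̈ = (θ̇'−θ̇)/dt = (0.889138166−0.951108260)/0.010359 = -5.982247
  sinθ=0.112603, cosθ=0.993640
  F = (M+m)·ẍ + m·l·cosθ·θ̈ − m·l·sinθ·θ̇² = 15.733526 + -0.935505 − 0.016031 = 14.781990

F_0 = -1.451047 N
F_1 = -13.533825 N
F_2 = 1.612547 N
F_3 = 14.781990 N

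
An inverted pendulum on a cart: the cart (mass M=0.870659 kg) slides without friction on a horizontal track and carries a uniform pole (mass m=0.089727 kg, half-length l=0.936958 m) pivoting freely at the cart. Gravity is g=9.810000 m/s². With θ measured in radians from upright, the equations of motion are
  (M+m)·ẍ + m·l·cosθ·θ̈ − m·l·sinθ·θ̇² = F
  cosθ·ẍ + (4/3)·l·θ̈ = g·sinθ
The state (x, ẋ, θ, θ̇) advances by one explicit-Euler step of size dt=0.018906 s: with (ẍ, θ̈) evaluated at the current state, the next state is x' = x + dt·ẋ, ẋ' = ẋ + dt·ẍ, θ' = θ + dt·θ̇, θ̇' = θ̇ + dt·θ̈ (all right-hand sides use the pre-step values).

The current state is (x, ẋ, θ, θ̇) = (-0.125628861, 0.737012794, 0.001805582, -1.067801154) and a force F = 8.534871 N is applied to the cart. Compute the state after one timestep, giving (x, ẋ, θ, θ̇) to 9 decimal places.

(-0.111694897, 0.917667412, -0.018382267, -1.212140158)

sinθ=0.001805581, cosθ=0.999998370
temp = (F + m·l·θ̇²·sinθ)/(M+m) = (8.534871 + 0.000173078)/0.960386 = 8.887097560
θ̈ = (g·sinθ − cosθ·temp)/(l·(4/3 − m·cos²θ/(M+m))) = -7.634560670
ẍ = temp − m·l·θ̈·cosθ/(M+m) = 9.555411921
Euler: x'=-0.125628861+0.018906·0.737012794=-0.111694897, ẋ'=0.737012794+0.018906·9.555411921=0.917667412
       θ'=0.001805582+0.018906·-1.067801154=-0.018382267, θ̇'=-1.067801154+0.018906·-7.634560670=-1.212140158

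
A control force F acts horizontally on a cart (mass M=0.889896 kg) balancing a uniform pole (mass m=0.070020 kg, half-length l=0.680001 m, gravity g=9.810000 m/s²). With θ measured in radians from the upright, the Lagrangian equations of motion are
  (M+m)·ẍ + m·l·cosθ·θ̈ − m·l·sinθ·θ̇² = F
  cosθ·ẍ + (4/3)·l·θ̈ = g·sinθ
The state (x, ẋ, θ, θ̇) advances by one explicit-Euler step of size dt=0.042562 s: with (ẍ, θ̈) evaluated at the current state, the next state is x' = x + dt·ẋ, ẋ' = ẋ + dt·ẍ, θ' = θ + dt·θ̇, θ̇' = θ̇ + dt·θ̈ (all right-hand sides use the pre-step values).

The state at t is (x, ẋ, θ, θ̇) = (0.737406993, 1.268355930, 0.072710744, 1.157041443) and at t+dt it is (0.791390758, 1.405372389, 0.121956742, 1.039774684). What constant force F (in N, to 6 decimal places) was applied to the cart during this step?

ẍ = (ẋ'−ẋ)/dt = (1.405372389−1.268355930)/0.042562 = 3.219220
θ̈ = (θ̇'−θ̇)/dt = (1.039774684−1.157041443)/0.042562 = -2.755199
sinθ=0.072647, cosθ=0.997358
F = (M+m)·ẍ + m·l·cosθ·θ̈ − m·l·sinθ·θ̇² = 3.090181 + -0.130838 − 0.004631 = 2.954712

F = 2.954712 N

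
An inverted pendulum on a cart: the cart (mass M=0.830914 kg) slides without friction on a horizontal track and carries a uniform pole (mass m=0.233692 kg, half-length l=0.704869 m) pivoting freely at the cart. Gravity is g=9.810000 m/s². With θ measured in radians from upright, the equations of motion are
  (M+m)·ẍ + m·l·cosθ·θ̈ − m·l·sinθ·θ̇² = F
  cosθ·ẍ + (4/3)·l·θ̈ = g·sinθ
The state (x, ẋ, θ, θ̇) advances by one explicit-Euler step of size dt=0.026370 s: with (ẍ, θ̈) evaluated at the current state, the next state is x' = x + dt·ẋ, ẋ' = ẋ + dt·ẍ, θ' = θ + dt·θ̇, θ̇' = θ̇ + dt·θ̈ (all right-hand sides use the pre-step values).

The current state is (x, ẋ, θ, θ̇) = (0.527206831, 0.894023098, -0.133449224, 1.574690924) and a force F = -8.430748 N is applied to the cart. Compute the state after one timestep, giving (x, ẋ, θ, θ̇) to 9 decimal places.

sinθ=-0.133053484, cosθ=0.991108859
temp = (F + m·l·θ̇²·sinθ)/(M+m) = (-8.430748 + -0.054346197)/1.064606 = -7.970173188
θ̈ = (g·sinθ − cosθ·temp)/(l·(4/3 − m·cos²θ/(M+m))) = 8.369805310
ẍ = temp − m·l·θ̈·cosθ/(M+m) = -9.253685564
Euler: x'=0.527206831+0.026370·0.894023098=0.550782220, ẋ'=0.894023098+0.026370·-9.253685564=0.650003410
       θ'=-0.133449224+0.026370·1.574690924=-0.091924624, θ̇'=1.574690924+0.026370·8.369805310=1.795402690

(0.550782220, 0.650003410, -0.091924624, 1.795402690)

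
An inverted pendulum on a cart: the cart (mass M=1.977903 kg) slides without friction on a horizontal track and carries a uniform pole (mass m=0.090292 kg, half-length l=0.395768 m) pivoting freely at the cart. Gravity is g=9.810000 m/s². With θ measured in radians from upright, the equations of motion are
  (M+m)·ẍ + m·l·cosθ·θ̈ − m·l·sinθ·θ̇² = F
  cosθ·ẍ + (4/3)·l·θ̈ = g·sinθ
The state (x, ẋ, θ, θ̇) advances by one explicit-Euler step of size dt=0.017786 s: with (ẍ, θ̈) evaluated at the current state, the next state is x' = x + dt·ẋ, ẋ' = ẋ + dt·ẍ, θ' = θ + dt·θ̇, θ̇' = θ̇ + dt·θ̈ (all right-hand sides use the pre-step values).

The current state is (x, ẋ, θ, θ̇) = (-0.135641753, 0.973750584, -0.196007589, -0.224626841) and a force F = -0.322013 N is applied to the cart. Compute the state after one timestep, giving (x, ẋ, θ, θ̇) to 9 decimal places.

sinθ=-0.194754929, cosθ=0.980851935
temp = (F + m·l·θ̇²·sinθ)/(M+m) = (-0.322013 + -0.000351157)/2.068195 = -0.155867390
θ̈ = (g·sinθ − cosθ·temp)/(l·(4/3 − m·cos²θ/(M+m))) = -3.439197211
ẍ = temp − m·l·θ̈·cosθ/(M+m) = -0.097582095
Euler: x'=-0.135641753+0.017786·0.973750584=-0.118322625, ẋ'=0.973750584+0.017786·-0.097582095=0.972014989
       θ'=-0.196007589+0.017786·-0.224626841=-0.200002802, θ̇'=-0.224626841+0.017786·-3.439197211=-0.285796403

(-0.118322625, 0.972014989, -0.200002802, -0.285796403)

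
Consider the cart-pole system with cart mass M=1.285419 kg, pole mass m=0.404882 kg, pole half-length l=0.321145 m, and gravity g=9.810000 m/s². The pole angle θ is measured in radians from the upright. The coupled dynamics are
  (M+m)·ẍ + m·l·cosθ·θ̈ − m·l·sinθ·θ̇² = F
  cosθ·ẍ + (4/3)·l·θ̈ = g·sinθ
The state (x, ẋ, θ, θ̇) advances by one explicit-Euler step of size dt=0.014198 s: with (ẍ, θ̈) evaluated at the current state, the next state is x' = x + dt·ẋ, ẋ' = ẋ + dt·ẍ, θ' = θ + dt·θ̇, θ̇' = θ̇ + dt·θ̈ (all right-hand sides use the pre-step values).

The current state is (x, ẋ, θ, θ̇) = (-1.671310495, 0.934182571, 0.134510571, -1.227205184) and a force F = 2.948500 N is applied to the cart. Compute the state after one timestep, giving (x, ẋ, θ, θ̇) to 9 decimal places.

(-1.658046971, 0.960484510, 0.117086712, -1.244454047)

sinθ=0.134105319, cosθ=0.990967085
temp = (F + m·l·θ̇²·sinθ)/(M+m) = (2.948500 + 0.026260924)/1.690301 = 1.759900115
θ̈ = (g·sinθ − cosθ·temp)/(l·(4/3 − m·cos²θ/(M+m))) = -1.214879767
ẍ = temp − m·l·θ̈·cosθ/(M+m) = 1.852510164
Euler: x'=-1.671310495+0.014198·0.934182571=-1.658046971, ẋ'=0.934182571+0.014198·1.852510164=0.960484510
       θ'=0.134510571+0.014198·-1.227205184=0.117086712, θ̇'=-1.227205184+0.014198·-1.214879767=-1.244454047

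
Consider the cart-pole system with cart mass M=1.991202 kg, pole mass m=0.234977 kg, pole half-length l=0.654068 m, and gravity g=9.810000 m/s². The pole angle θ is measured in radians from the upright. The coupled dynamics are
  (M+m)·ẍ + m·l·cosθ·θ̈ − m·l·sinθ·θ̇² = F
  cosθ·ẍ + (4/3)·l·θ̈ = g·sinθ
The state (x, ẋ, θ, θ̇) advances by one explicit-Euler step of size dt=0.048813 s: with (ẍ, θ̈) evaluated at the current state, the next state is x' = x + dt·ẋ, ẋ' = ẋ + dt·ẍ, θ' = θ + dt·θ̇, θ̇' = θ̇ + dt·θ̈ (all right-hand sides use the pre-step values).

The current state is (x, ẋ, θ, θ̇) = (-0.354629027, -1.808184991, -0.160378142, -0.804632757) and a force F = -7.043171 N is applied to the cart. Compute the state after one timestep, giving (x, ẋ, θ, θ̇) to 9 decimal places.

(-0.442891961, -1.969431097, -0.199654681, -0.709794374)

sinθ=-0.159691507, cosθ=0.987166968
temp = (F + m·l·θ̇²·sinθ)/(M+m) = (-7.043171 + -0.015890058)/2.226179 = -3.170931474
θ̈ = (g·sinθ − cosθ·temp)/(l·(4/3 − m·cos²θ/(M+m))) = 1.942891909
ẍ = temp − m·l·θ̈·cosθ/(M+m) = -3.303343500
Euler: x'=-0.354629027+0.048813·-1.808184991=-0.442891961, ẋ'=-1.808184991+0.048813·-3.303343500=-1.969431097
       θ'=-0.160378142+0.048813·-0.804632757=-0.199654681, θ̇'=-0.804632757+0.048813·1.942891909=-0.709794374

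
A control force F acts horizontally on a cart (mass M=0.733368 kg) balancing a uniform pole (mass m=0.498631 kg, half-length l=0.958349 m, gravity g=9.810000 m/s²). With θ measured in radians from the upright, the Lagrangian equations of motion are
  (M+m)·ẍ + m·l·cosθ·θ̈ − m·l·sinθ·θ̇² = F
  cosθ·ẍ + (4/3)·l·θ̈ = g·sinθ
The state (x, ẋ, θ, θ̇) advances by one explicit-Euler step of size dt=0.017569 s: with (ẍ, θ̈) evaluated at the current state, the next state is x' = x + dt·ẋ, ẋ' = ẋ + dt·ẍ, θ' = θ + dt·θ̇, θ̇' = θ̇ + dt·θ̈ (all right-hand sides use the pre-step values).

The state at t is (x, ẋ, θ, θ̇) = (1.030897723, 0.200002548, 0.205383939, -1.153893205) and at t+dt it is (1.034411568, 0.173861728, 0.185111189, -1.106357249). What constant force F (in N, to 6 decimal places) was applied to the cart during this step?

ẍ = (ẋ'−ẋ)/dt = (0.173861728−0.200002548)/0.017569 = -1.487895
θ̈ = (θ̇'−θ̇)/dt = (-1.106357249−-1.153893205)/0.017569 = 2.705672
sinθ=0.203943, cosθ=0.978983
F = (M+m)·ẍ + m·l·cosθ·θ̈ − m·l·sinθ·θ̇² = -1.833085 + 1.265765 − 0.129761 = -0.697080

F = -0.697080 N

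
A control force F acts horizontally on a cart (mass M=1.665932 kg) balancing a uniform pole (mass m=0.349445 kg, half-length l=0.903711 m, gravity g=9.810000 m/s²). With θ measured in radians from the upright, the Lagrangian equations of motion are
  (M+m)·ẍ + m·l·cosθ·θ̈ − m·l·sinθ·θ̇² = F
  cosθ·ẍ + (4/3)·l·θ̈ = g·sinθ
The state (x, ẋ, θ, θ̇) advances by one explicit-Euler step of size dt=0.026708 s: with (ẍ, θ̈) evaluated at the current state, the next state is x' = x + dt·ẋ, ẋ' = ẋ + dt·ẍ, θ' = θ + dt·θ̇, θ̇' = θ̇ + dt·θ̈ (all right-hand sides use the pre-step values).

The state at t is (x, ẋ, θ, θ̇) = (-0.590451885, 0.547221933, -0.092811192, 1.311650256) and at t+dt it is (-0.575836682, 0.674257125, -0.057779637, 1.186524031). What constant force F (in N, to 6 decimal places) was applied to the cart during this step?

F = 8.163253 N

ẍ = (ẋ'−ẋ)/dt = (0.674257125−0.547221933)/0.026708 = 4.756447
θ̈ = (θ̇'−θ̇)/dt = (1.186524031−1.311650256)/0.026708 = -4.684972
sinθ=-0.092678, cosθ=0.995696
F = (M+m)·ẍ + m·l·cosθ·θ̈ − m·l·sinθ·θ̇² = 9.586034 + -1.473134 − -0.050353 = 8.163253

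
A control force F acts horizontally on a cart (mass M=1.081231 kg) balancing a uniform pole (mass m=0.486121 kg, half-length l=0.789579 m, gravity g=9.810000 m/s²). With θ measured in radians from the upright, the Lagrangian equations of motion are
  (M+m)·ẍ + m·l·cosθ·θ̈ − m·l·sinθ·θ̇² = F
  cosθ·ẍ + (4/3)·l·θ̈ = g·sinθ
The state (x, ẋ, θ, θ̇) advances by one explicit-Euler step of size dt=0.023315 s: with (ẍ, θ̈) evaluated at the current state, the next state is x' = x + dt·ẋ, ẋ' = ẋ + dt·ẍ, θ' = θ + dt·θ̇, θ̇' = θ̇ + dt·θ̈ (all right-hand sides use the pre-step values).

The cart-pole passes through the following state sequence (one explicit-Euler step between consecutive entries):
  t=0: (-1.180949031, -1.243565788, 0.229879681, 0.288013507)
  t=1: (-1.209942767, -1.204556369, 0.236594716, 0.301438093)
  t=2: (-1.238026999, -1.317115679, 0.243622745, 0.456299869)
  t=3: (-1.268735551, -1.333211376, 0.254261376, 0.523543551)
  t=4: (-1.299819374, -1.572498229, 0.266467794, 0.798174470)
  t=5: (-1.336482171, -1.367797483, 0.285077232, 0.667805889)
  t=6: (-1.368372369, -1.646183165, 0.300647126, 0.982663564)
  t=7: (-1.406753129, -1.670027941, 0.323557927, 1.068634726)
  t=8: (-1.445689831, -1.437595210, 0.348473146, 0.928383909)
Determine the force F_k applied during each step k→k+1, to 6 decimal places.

F_0 = 2.830348 N
F_1 = -5.096540 N
F_2 = -0.026980 N
F_3 = -11.736690 N
F_4 = 11.626137 N
F_5 = -13.788386 N
F_6 = -0.360882 N
F_7 = 13.296823 N

step 0→1:
  ẍ = (ẋ'−ẋ)/dt = (-1.204556369−-1.243565788)/0.023315 = 1.673147
  θ̈ = (θ̇'−θ̇)/dt = (0.301438093−0.288013507)/0.023315 = 0.575792
  sinθ=0.227860, cosθ=0.973694
  F = (M+m)·ẍ + m·l·cosθ·θ̈ − m·l·sinθ·θ̇² = 2.622410 + 0.215193 − 0.007255 = 2.830348
step 1→2:
  ẍ = (ẋ'−ẋ)/dt = (-1.317115679−-1.204556369)/0.023315 = -4.827764
  θ̈ = (θ̇'−θ̇)/dt = (0.456299869−0.301438093)/0.023315 = 6.642152
  sinθ=0.234394, cosθ=0.972142
  F = (M+m)·ẍ + m·l·cosθ·θ̈ − m·l·sinθ·θ̇² = -7.566805 + 2.478440 − 0.008175 = -5.096540
step 2→3:
  ẍ = (ẋ'−ẋ)/dt = (-1.333211376−-1.317115679)/0.023315 = -0.690358
  θ̈ = (θ̇'−θ̇)/dt = (0.523543551−0.456299869)/0.023315 = 2.884138
  sinθ=0.241220, cosθ=0.970470
  F = (M+m)·ẍ + m·l·cosθ·θ̈ − m·l·sinθ·θ̇² = -1.082034 + 1.074332 − 0.019278 = -0.026980
step 3→4:
  ẍ = (ẋ'−ẋ)/dt = (-1.572498229−-1.333211376)/0.023315 = -10.263215
  θ̈ = (θ̇'−θ̇)/dt = (0.798174470−0.523543551)/0.023315 = 11.779152
  sinθ=0.251531, cosθ=0.967849
  F = (M+m)·ẍ + m·l·cosθ·θ̈ − m·l·sinθ·θ̇² = -16.086070 + 4.375843 − 0.026463 = -11.736690
step 4→5:
  ẍ = (ẋ'−ẋ)/dt = (-1.367797483−-1.572498229)/0.023315 = 8.779788
  θ̈ = (θ̇'−θ̇)/dt = (0.667805889−0.798174470)/0.023315 = -5.591618
  sinθ=0.263326, cosθ=0.964707
  F = (M+m)·ẍ + m·l·cosθ·θ̈ − m·l·sinθ·θ̇² = 13.761018 + -2.070489 − 0.064392 = 11.626137
step 5→6:
  ẍ = (ẋ'−ẋ)/dt = (-1.646183165−-1.367797483)/0.023315 = -11.940197
  θ̈ = (θ̇'−θ̇)/dt = (0.982663564−0.667805889)/0.023315 = 13.504511
  sinθ=0.281232, cosθ=0.959640
  F = (M+m)·ẍ + m·l·cosθ·θ̈ − m·l·sinθ·θ̇² = -18.714491 + 4.974245 − 0.048140 = -13.788386
step 6→7:
  ẍ = (ẋ'−ẋ)/dt = (-1.670027941−-1.646183165)/0.023315 = -1.022723
  θ̈ = (θ̇'−θ̇)/dt = (1.068634726−0.982663564)/0.023315 = 3.687376
  sinθ=0.296138, cosθ=0.955145
  F = (M+m)·ẍ + m·l·cosθ·θ̈ − m·l·sinθ·θ̇² = -1.602966 + 1.351844 − 0.109760 = -0.360882
step 7→8:
  ẍ = (ẋ'−ẋ)/dt = (-1.437595210−-1.670027941)/0.023315 = 9.969236
  θ̈ = (θ̇'−θ̇)/dt = (0.928383909−1.068634726)/0.023315 = -6.015476
  sinθ=0.317942, cosθ=0.948110
  F = (M+m)·ẍ + m·l·cosθ·θ̈ − m·l·sinθ·θ̇² = 15.625302 + -2.189116 − 0.139363 = 13.296823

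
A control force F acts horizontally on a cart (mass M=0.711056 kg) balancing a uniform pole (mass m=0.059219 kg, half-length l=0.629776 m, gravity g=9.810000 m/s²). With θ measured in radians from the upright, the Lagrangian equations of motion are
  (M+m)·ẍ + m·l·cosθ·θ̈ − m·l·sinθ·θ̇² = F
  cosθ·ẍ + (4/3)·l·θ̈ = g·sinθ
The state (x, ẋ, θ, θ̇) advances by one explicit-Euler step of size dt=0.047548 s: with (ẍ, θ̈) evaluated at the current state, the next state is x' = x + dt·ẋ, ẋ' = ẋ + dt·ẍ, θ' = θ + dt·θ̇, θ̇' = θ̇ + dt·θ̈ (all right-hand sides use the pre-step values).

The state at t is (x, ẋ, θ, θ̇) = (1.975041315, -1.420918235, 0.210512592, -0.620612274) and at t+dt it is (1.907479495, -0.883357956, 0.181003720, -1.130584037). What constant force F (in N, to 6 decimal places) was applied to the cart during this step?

F = 8.314275 N

ẍ = (ẋ'−ẋ)/dt = (-0.883357956−-1.420918235)/0.047548 = 11.305634
θ̈ = (θ̇'−θ̇)/dt = (-1.130584037−-0.620612274)/0.047548 = -10.725409
sinθ=0.208961, cosθ=0.977924
F = (M+m)·ẍ + m·l·cosθ·θ̈ − m·l·sinθ·θ̇² = 8.708447 + -0.391171 − 0.003002 = 8.314275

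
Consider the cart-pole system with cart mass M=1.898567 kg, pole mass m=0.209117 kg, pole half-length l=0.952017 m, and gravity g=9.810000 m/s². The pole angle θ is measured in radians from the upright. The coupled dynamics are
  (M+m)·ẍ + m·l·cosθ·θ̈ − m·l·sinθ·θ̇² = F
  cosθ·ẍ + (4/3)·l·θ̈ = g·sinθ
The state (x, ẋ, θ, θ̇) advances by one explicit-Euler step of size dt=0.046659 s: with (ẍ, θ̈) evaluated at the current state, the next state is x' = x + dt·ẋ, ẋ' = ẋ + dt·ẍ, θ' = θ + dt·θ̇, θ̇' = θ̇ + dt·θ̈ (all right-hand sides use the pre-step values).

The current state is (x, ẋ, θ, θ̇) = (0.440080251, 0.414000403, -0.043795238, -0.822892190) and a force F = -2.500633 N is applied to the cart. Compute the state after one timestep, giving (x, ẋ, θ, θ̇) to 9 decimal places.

sinθ=-0.043781239, cosθ=0.999041142
temp = (F + m·l·θ̇²·sinθ)/(M+m) = (-2.500633 + -0.005902119)/2.107684 = -1.189236678
θ̈ = (g·sinθ − cosθ·temp)/(l·(4/3 − m·cos²θ/(M+m))) = 0.645574421
ẍ = temp − m·l·θ̈·cosθ/(M+m) = -1.250156445
Euler: x'=0.440080251+0.046659·0.414000403=0.459397096, ẋ'=0.414000403+0.046659·-1.250156445=0.355669353
       θ'=-0.043795238+0.046659·-0.822892190=-0.082190565, θ̇'=-0.822892190+0.046659·0.645574421=-0.792770333

(0.459397096, 0.355669353, -0.082190565, -0.792770333)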